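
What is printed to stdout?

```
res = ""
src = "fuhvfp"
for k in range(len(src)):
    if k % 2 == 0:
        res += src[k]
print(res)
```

fhf

k=0: add 'f' → 'f'
k=1: skip
k=2: add 'h' → 'fh'
k=3: skip
k=4: add 'f' → 'fhf'
k=5: skip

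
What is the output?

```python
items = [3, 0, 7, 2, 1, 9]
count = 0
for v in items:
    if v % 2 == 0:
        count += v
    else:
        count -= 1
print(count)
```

-2

v=3: not even, count = 0-1 = -1
v=0: even, count = (-1)+0 = -1
v=7: not even, count = (-1)-1 = -2
v=2: even, count = (-2)+2 = 0
v=1: not even, count = 0-1 = -1
v=9: not even, count = (-1)-1 = -2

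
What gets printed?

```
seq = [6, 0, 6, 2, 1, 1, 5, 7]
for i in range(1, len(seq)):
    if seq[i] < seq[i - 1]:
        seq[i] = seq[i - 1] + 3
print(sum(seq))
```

132

i=1: 0<6, seq[1] = 6+3 = 9 → [6, 9, 6, 2, 1, 1, 5, 7]
i=2: 6<9, seq[2] = 9+3 = 12 → [6, 9, 12, 2, 1, 1, 5, 7]
i=3: 2<12, seq[3] = 12+3 = 15 → [6, 9, 12, 15, 1, 1, 5, 7]
i=4: 1<15, seq[4] = 15+3 = 18 → [6, 9, 12, 15, 18, 1, 5, 7]
i=5: 1<18, seq[5] = 18+3 = 21 → [6, 9, 12, 15, 18, 21, 5, 7]
i=6: 5<21, seq[6] = 21+3 = 24 → [6, 9, 12, 15, 18, 21, 24, 7]
i=7: 7<24, seq[7] = 24+3 = 27 → [6, 9, 12, 15, 18, 21, 24, 27]
sum = 132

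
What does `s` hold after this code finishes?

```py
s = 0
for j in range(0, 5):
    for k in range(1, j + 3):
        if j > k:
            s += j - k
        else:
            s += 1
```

24

j=0,k=1: not 0>1, s = 0+1 = 1
j=0,k=2: not 0>2, s = 1+1 = 2
j=1,k=1: not 1>1, s = 2+1 = 3
j=1,k=2: not 1>2, s = 3+1 = 4
j=1,k=3: not 1>3, s = 4+1 = 5
j=2,k=1: 2>1, s = 5+1 = 6
j=2,k=2: not 2>2, s = 6+1 = 7
j=2,k=3: not 2>3, s = 7+1 = 8
j=2,k=4: not 2>4, s = 8+1 = 9
j=3,k=1: 3>1, s = 9+2 = 11
j=3,k=2: 3>2, s = 11+1 = 12
j=3,k=3: not 3>3, s = 12+1 = 13
j=3,k=4: not 3>4, s = 13+1 = 14
j=3,k=5: not 3>5, s = 14+1 = 15
j=4,k=1: 4>1, s = 15+3 = 18
j=4,k=2: 4>2, s = 18+2 = 20
j=4,k=3: 4>3, s = 20+1 = 21
j=4,k=4: not 4>4, s = 21+1 = 22
j=4,k=5: not 4>5, s = 22+1 = 23
j=4,k=6: not 4>6, s = 23+1 = 24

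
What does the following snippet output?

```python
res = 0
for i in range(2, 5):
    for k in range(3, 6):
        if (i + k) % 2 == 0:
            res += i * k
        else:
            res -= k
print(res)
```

28

i=2,k=3: odd sum, res = 0-3 = -3
i=2,k=4: even sum, res = (-3)+8 = 5
i=2,k=5: odd sum, res = 5-5 = 0
i=3,k=3: even sum, res = 0+9 = 9
i=3,k=4: odd sum, res = 9-4 = 5
i=3,k=5: even sum, res = 5+15 = 20
i=4,k=3: odd sum, res = 20-3 = 17
i=4,k=4: even sum, res = 17+16 = 33
i=4,k=5: odd sum, res = 33-5 = 28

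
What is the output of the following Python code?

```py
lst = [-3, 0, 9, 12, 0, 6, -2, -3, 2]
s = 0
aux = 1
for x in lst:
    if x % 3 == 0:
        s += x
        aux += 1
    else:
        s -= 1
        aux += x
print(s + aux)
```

x=-3: %3==0, s = 0+(-3) = -3; aux=2
x=0: %3==0, s = (-3)+0 = -3; aux=3
x=9: %3==0, s = (-3)+9 = 6; aux=4
x=12: %3==0, s = 6+12 = 18; aux=5
x=0: %3==0, s = 18+0 = 18; aux=6
x=6: %3==0, s = 18+6 = 24; aux=7
x=-2: not %3==0, s = 24-1 = 23; aux=5
x=-3: %3==0, s = 23+(-3) = 20; aux=6
x=2: not %3==0, s = 20-1 = 19; aux=8
s+aux = 19+8 = 27

27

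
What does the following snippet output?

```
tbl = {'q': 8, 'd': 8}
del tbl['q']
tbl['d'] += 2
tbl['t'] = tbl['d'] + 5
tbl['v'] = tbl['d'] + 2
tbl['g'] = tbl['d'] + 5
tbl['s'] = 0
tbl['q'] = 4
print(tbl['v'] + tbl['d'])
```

22

del 'q' → {'d': 8}
tbl['d'] = 8+2 = 10 → {'d': 10}
tbl['t'] = tbl['d']+5 = 15 → {'d': 10, 't': 15}
tbl['v'] = tbl['d']+2 = 12 → {'d': 10, 't': 15, 'v': 12}
tbl['g'] = tbl['d']+5 = 15 → {'d': 10, 't': 15, 'v': 12, 'g': 15}
tbl['s'] = 0 → {'d': 10, 't': 15, 'v': 12, 'g': 15, 's': 0}
tbl['q'] = 4 → {'d': 10, 't': 15, 'v': 12, 'g': 15, 's': 0, 'q': 4}
tbl['v']+tbl['d'] = 12+10 = 22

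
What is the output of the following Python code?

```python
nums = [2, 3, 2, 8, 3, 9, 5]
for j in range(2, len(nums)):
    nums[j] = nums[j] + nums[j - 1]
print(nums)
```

[2, 3, 5, 13, 16, 25, 30]

j=2: nums[2] = 2+3 = 5 → [2, 3, 5, 8, 3, 9, 5]
j=3: nums[3] = 8+5 = 13 → [2, 3, 5, 13, 3, 9, 5]
j=4: nums[4] = 3+13 = 16 → [2, 3, 5, 13, 16, 9, 5]
j=5: nums[5] = 9+16 = 25 → [2, 3, 5, 13, 16, 25, 5]
j=6: nums[6] = 5+25 = 30 → [2, 3, 5, 13, 16, 25, 30]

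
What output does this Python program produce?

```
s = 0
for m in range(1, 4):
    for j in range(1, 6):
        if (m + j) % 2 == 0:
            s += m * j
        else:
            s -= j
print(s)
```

m=1,j=1: even sum, s = 0+1 = 1
m=1,j=2: odd sum, s = 1-2 = -1
m=1,j=3: even sum, s = (-1)+3 = 2
m=1,j=4: odd sum, s = 2-4 = -2
m=1,j=5: even sum, s = (-2)+5 = 3
m=2,j=1: odd sum, s = 3-1 = 2
m=2,j=2: even sum, s = 2+4 = 6
m=2,j=3: odd sum, s = 6-3 = 3
m=2,j=4: even sum, s = 3+8 = 11
m=2,j=5: odd sum, s = 11-5 = 6
m=3,j=1: even sum, s = 6+3 = 9
m=3,j=2: odd sum, s = 9-2 = 7
m=3,j=3: even sum, s = 7+9 = 16
m=3,j=4: odd sum, s = 16-4 = 12
m=3,j=5: even sum, s = 12+15 = 27

27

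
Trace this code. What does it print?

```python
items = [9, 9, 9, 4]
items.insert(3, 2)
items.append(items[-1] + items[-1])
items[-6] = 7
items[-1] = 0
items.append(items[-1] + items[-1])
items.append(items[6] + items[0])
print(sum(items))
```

38

insert 2 at 3 → [9, 9, 9, 2, 4]
append items[-1]+items[-1] = 4+4 = 8 → [9, 9, 9, 2, 4, 8]
items[-6] = 7 → [7, 9, 9, 2, 4, 8]
items[-1] = 0 → [7, 9, 9, 2, 4, 0]
append items[-1]+items[-1] = 0+0 = 0 → [7, 9, 9, 2, 4, 0, 0]
append items[6]+items[0] = 0+7 = 7 → [7, 9, 9, 2, 4, 0, 0, 7]
sum = 38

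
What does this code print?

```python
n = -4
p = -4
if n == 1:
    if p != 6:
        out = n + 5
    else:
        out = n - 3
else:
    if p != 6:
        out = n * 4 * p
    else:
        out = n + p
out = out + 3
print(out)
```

67

n=-4, p=-4
n == 1 is False; p != 6 is True
→ out = n * 4 * p = 64
out = 64+3 = 67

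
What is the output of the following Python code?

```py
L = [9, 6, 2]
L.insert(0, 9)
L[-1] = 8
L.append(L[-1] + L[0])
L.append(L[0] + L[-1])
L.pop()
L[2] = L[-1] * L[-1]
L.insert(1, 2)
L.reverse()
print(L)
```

[17, 8, 289, 9, 2, 9]

insert 9 at 0 → [9, 9, 6, 2]
L[-1] = 8 → [9, 9, 6, 8]
append L[-1]+L[0] = 8+9 = 17 → [9, 9, 6, 8, 17]
append L[0]+L[-1] = 9+17 = 26 → [9, 9, 6, 8, 17, 26]
pop() removes 26 → [9, 9, 6, 8, 17]
L[2] = L[-1]*L[-1] = 17*17 = 289 → [9, 9, 289, 8, 17]
insert 2 at 1 → [9, 2, 9, 289, 8, 17]
reverse → [17, 8, 289, 9, 2, 9]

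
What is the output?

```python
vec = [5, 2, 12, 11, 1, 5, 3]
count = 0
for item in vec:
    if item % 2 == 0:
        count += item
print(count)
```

14

item=5: not even
item=2: even, count = 0+2 = 2
item=12: even, count = 2+12 = 14
item=11: not even
item=1: not even
item=5: not even
item=3: not even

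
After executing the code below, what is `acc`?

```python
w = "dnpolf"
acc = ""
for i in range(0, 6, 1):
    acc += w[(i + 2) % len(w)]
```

'polfdn'

i=0: add w[2]='p' → 'p'
i=1: add w[3]='o' → 'po'
i=2: add w[4]='l' → 'pol'
i=3: add w[5]='f' → 'polf'
i=4: add w[0]='d' → 'polfd'
i=5: add w[1]='n' → 'polfdn'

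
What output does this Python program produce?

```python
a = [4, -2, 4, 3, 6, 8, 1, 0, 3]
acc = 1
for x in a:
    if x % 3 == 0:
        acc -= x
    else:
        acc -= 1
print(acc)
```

x=4: not %3==0, acc = 1-1 = 0
x=-2: not %3==0, acc = 0-1 = -1
x=4: not %3==0, acc = (-1)-1 = -2
x=3: %3==0, acc = (-2)-3 = -5
x=6: %3==0, acc = (-5)-6 = -11
x=8: not %3==0, acc = (-11)-1 = -12
x=1: not %3==0, acc = (-12)-1 = -13
x=0: %3==0, acc = (-13)-0 = -13
x=3: %3==0, acc = (-13)-3 = -16

-16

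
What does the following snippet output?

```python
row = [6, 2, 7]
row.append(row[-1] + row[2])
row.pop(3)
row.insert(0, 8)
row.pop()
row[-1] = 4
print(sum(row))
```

18

append row[-1]+row[2] = 7+7 = 14 → [6, 2, 7, 14]
pop(3) removes 14 → [6, 2, 7]
insert 8 at 0 → [8, 6, 2, 7]
pop() removes 7 → [8, 6, 2]
row[-1] = 4 → [8, 6, 4]
sum = 18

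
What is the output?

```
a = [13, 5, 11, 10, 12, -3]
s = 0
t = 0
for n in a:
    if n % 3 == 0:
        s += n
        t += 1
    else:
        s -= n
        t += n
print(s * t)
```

n=13: not %3==0, s = 0-13 = -13; t=13
n=5: not %3==0, s = (-13)-5 = -18; t=18
n=11: not %3==0, s = (-18)-11 = -29; t=29
n=10: not %3==0, s = (-29)-10 = -39; t=39
n=12: %3==0, s = (-39)+12 = -27; t=40
n=-3: %3==0, s = (-27)+(-3) = -30; t=41
s*t = (-30)*41 = -1230

-1230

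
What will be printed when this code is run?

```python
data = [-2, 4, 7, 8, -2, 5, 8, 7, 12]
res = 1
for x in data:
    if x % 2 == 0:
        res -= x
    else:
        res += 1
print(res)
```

-24

x=-2: even, res = 1-(-2) = 3
x=4: even, res = 3-4 = -1
x=7: not even, res = (-1)+1 = 0
x=8: even, res = 0-8 = -8
x=-2: even, res = (-8)-(-2) = -6
x=5: not even, res = (-6)+1 = -5
x=8: even, res = (-5)-8 = -13
x=7: not even, res = (-13)+1 = -12
x=12: even, res = (-12)-12 = -24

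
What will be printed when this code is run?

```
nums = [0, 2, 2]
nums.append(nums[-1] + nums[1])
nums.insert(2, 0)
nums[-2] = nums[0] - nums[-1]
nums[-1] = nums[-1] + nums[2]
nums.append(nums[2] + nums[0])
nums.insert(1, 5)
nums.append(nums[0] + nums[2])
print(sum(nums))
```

9

append nums[-1]+nums[1] = 2+2 = 4 → [0, 2, 2, 4]
insert 0 at 2 → [0, 2, 0, 2, 4]
nums[-2] = nums[0]-nums[-1] = 0-4 = -4 → [0, 2, 0, -4, 4]
nums[-1] = nums[-1]+nums[2] = 4+0 = 4 → [0, 2, 0, -4, 4]
append nums[2]+nums[0] = 0+0 = 0 → [0, 2, 0, -4, 4, 0]
insert 5 at 1 → [0, 5, 2, 0, -4, 4, 0]
append nums[0]+nums[2] = 0+2 = 2 → [0, 5, 2, 0, -4, 4, 0, 2]
sum = 9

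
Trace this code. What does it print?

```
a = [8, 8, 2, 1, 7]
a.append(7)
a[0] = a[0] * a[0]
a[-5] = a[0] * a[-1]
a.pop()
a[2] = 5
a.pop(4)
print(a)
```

append 7 → [8, 8, 2, 1, 7, 7]
a[0] = a[0]*a[0] = 8*8 = 64 → [64, 8, 2, 1, 7, 7]
a[-5] = a[0]*a[-1] = 64*7 = 448 → [64, 448, 2, 1, 7, 7]
pop() removes 7 → [64, 448, 2, 1, 7]
a[2] = 5 → [64, 448, 5, 1, 7]
pop(4) removes 7 → [64, 448, 5, 1]

[64, 448, 5, 1]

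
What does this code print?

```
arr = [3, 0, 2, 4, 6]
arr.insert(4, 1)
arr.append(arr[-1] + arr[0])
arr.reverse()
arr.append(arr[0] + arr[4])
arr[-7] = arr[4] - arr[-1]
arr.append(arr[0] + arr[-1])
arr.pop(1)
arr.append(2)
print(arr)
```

insert 1 at 4 → [3, 0, 2, 4, 1, 6]
append arr[-1]+arr[0] = 6+3 = 9 → [3, 0, 2, 4, 1, 6, 9]
reverse → [9, 6, 1, 4, 2, 0, 3]
append arr[0]+arr[4] = 9+2 = 11 → [9, 6, 1, 4, 2, 0, 3, 11]
arr[-7] = arr[4]-arr[-1] = 2-11 = -9 → [9, -9, 1, 4, 2, 0, 3, 11]
append arr[0]+arr[-1] = 9+11 = 20 → [9, -9, 1, 4, 2, 0, 3, 11, 20]
pop(1) removes -9 → [9, 1, 4, 2, 0, 3, 11, 20]
append 2 → [9, 1, 4, 2, 0, 3, 11, 20, 2]

[9, 1, 4, 2, 0, 3, 11, 20, 2]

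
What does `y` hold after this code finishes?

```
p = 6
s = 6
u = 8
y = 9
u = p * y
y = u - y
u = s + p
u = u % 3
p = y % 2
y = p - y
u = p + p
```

-44

u = 6*9 = 54
y = 54-9 = 45
u = 6+6 = 12
u = 12%3 = 0
p = 45%2 = 1
y = 1-45 = -44
u = 1+1 = 2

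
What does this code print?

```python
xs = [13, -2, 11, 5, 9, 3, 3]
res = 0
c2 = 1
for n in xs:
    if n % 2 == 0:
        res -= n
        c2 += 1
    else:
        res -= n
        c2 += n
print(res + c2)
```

4

n=13: not even, res = 0-13 = -13; c2=14
n=-2: even, res = (-13)-(-2) = -11; c2=15
n=11: not even, res = (-11)-11 = -22; c2=26
n=5: not even, res = (-22)-5 = -27; c2=31
n=9: not even, res = (-27)-9 = -36; c2=40
n=3: not even, res = (-36)-3 = -39; c2=43
n=3: not even, res = (-39)-3 = -42; c2=46
res+c2 = (-42)+46 = 4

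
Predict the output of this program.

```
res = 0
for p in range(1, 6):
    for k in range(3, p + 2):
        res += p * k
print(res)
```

165

p=2,k=3: res = 0+6 = 6
p=3,k=3: res = 6+9 = 15
p=3,k=4: res = 15+12 = 27
p=4,k=3: res = 27+12 = 39
p=4,k=4: res = 39+16 = 55
p=4,k=5: res = 55+20 = 75
p=5,k=3: res = 75+15 = 90
p=5,k=4: res = 90+20 = 110
p=5,k=5: res = 110+25 = 135
p=5,k=6: res = 135+30 = 165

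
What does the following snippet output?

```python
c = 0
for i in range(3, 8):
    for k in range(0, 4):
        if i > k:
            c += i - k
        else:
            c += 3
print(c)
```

i=3,k=0: 3>0, c = 0+3 = 3
i=3,k=1: 3>1, c = 3+2 = 5
i=3,k=2: 3>2, c = 5+1 = 6
i=3,k=3: not 3>3, c = 6+3 = 9
i=4,k=0: 4>0, c = 9+4 = 13
i=4,k=1: 4>1, c = 13+3 = 16
i=4,k=2: 4>2, c = 16+2 = 18
i=4,k=3: 4>3, c = 18+1 = 19
i=5,k=0: 5>0, c = 19+5 = 24
i=5,k=1: 5>1, c = 24+4 = 28
i=5,k=2: 5>2, c = 28+3 = 31
i=5,k=3: 5>3, c = 31+2 = 33
i=6,k=0: 6>0, c = 33+6 = 39
i=6,k=1: 6>1, c = 39+5 = 44
i=6,k=2: 6>2, c = 44+4 = 48
i=6,k=3: 6>3, c = 48+3 = 51
i=7,k=0: 7>0, c = 51+7 = 58
i=7,k=1: 7>1, c = 58+6 = 64
i=7,k=2: 7>2, c = 64+5 = 69
i=7,k=3: 7>3, c = 69+4 = 73

73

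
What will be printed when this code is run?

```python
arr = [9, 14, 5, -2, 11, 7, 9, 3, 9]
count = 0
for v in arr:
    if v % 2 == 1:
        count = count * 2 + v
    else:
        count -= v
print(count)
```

187

v=9: odd, count = 0*2+9 = 9
v=14: not odd, count = 9-14 = -5
v=5: odd, count = (-5)*2+5 = -5
v=-2: not odd, count = (-5)-(-2) = -3
v=11: odd, count = (-3)*2+11 = 5
v=7: odd, count = 5*2+7 = 17
v=9: odd, count = 17*2+9 = 43
v=3: odd, count = 43*2+3 = 89
v=9: odd, count = 89*2+9 = 187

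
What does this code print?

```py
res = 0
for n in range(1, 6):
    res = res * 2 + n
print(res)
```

57

n=1: res = 0*2+1 = 1
n=2: res = 1*2+2 = 4
n=3: res = 4*2+3 = 11
n=4: res = 11*2+4 = 26
n=5: res = 26*2+5 = 57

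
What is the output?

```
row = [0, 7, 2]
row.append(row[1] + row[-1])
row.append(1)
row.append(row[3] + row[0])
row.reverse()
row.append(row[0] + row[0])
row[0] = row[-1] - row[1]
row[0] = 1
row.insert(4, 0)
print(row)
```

append row[1]+row[-1] = 7+2 = 9 → [0, 7, 2, 9]
append 1 → [0, 7, 2, 9, 1]
append row[3]+row[0] = 9+0 = 9 → [0, 7, 2, 9, 1, 9]
reverse → [9, 1, 9, 2, 7, 0]
append row[0]+row[0] = 9+9 = 18 → [9, 1, 9, 2, 7, 0, 18]
row[0] = row[-1]-row[1] = 18-1 = 17 → [17, 1, 9, 2, 7, 0, 18]
row[0] = 1 → [1, 1, 9, 2, 7, 0, 18]
insert 0 at 4 → [1, 1, 9, 2, 0, 7, 0, 18]

[1, 1, 9, 2, 0, 7, 0, 18]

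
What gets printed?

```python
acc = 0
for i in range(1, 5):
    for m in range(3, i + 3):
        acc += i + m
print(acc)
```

i=1,m=3: acc = 0+4 = 4
i=2,m=3: acc = 4+5 = 9
i=2,m=4: acc = 9+6 = 15
i=3,m=3: acc = 15+6 = 21
i=3,m=4: acc = 21+7 = 28
i=3,m=5: acc = 28+8 = 36
i=4,m=3: acc = 36+7 = 43
i=4,m=4: acc = 43+8 = 51
i=4,m=5: acc = 51+9 = 60
i=4,m=6: acc = 60+10 = 70

70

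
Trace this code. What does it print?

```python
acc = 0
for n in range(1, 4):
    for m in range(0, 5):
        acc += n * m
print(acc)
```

60

n=1,m=0: acc = 0+0 = 0
n=1,m=1: acc = 0+1 = 1
n=1,m=2: acc = 1+2 = 3
n=1,m=3: acc = 3+3 = 6
n=1,m=4: acc = 6+4 = 10
n=2,m=0: acc = 10+0 = 10
n=2,m=1: acc = 10+2 = 12
n=2,m=2: acc = 12+4 = 16
n=2,m=3: acc = 16+6 = 22
n=2,m=4: acc = 22+8 = 30
n=3,m=0: acc = 30+0 = 30
n=3,m=1: acc = 30+3 = 33
n=3,m=2: acc = 33+6 = 39
n=3,m=3: acc = 39+9 = 48
n=3,m=4: acc = 48+12 = 60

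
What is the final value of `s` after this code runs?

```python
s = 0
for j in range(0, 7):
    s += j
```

j=0: s = 0+0 = 0
j=1: s = 0+1 = 1
j=2: s = 1+2 = 3
j=3: s = 3+3 = 6
j=4: s = 6+4 = 10
j=5: s = 10+5 = 15
j=6: s = 15+6 = 21

21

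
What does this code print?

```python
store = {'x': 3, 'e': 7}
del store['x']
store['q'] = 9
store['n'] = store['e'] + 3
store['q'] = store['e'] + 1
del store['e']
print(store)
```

del 'x' → {'e': 7}
store['q'] = 9 → {'e': 7, 'q': 9}
store['n'] = store['e']+3 = 10 → {'e': 7, 'q': 9, 'n': 10}
store['q'] = store['e']+1 = 8 → {'e': 7, 'q': 8, 'n': 10}
del 'e' → {'q': 8, 'n': 10}

{'q': 8, 'n': 10}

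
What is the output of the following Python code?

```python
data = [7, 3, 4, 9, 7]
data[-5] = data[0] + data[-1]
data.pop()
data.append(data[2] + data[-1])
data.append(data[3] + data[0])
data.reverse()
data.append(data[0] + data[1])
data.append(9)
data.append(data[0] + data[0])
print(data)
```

[23, 13, 9, 4, 3, 14, 36, 9, 46]

data[-5] = data[0]+data[-1] = 7+7 = 14 → [14, 3, 4, 9, 7]
pop() removes 7 → [14, 3, 4, 9]
append data[2]+data[-1] = 4+9 = 13 → [14, 3, 4, 9, 13]
append data[3]+data[0] = 9+14 = 23 → [14, 3, 4, 9, 13, 23]
reverse → [23, 13, 9, 4, 3, 14]
append data[0]+data[1] = 23+13 = 36 → [23, 13, 9, 4, 3, 14, 36]
append 9 → [23, 13, 9, 4, 3, 14, 36, 9]
append data[0]+data[0] = 23+23 = 46 → [23, 13, 9, 4, 3, 14, 36, 9, 46]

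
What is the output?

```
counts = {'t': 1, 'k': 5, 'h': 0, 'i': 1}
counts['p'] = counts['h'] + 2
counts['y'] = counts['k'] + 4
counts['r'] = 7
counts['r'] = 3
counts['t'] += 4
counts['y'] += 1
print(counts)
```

counts['p'] = counts['h']+2 = 2 → {'t': 1, 'k': 5, 'h': 0, 'i': 1, 'p': 2}
counts['y'] = counts['k']+4 = 9 → {'t': 1, 'k': 5, 'h': 0, 'i': 1, 'p': 2, 'y': 9}
counts['r'] = 7 → {'t': 1, 'k': 5, 'h': 0, 'i': 1, 'p': 2, 'y': 9, 'r': 7}
counts['r'] = 3 → {'t': 1, 'k': 5, 'h': 0, 'i': 1, 'p': 2, 'y': 9, 'r': 3}
counts['t'] = 1+4 = 5 → {'t': 5, 'k': 5, 'h': 0, 'i': 1, 'p': 2, 'y': 9, 'r': 3}
counts['y'] = 9+1 = 10 → {'t': 5, 'k': 5, 'h': 0, 'i': 1, 'p': 2, 'y': 10, 'r': 3}

{'t': 5, 'k': 5, 'h': 0, 'i': 1, 'p': 2, 'y': 10, 'r': 3}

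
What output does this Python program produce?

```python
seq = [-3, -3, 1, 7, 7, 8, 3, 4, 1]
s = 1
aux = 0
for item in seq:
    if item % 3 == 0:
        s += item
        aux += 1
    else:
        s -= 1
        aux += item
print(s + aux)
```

item=-3: %3==0, s = 1+(-3) = -2; aux=1
item=-3: %3==0, s = (-2)+(-3) = -5; aux=2
item=1: not %3==0, s = (-5)-1 = -6; aux=3
item=7: not %3==0, s = (-6)-1 = -7; aux=10
item=7: not %3==0, s = (-7)-1 = -8; aux=17
item=8: not %3==0, s = (-8)-1 = -9; aux=25
item=3: %3==0, s = (-9)+3 = -6; aux=26
item=4: not %3==0, s = (-6)-1 = -7; aux=30
item=1: not %3==0, s = (-7)-1 = -8; aux=31
s+aux = (-8)+31 = 23

23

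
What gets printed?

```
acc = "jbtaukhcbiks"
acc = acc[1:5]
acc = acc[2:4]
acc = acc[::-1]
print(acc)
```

ua

slice [1:5] → 'btau'
slice [2:4] → 'au'
reverse → 'ua'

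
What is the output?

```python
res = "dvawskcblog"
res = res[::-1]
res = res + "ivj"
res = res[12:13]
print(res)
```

v

reverse → 'golbckswavd'
+ 'ivj' → 'golbckswavdivj'
slice [12:13] → 'v'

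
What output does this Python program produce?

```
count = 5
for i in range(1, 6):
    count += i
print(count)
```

i=1: count = 5+1 = 6
i=2: count = 6+2 = 8
i=3: count = 8+3 = 11
i=4: count = 11+4 = 15
i=5: count = 15+5 = 20

20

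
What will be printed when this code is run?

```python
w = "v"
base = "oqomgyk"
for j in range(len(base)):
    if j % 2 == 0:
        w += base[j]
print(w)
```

voogk

j=0: add 'o' → 'vo'
j=1: skip
j=2: add 'o' → 'voo'
j=3: skip
j=4: add 'g' → 'voog'
j=5: skip
j=6: add 'k' → 'voogk'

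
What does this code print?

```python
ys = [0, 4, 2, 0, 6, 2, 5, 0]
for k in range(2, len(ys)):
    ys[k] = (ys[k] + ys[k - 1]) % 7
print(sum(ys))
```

31

k=2: ys[2] = (2+4)%7 = 6 → [0, 4, 6, 0, 6, 2, 5, 0]
k=3: ys[3] = (0+6)%7 = 6 → [0, 4, 6, 6, 6, 2, 5, 0]
k=4: ys[4] = (6+6)%7 = 5 → [0, 4, 6, 6, 5, 2, 5, 0]
k=5: ys[5] = (2+5)%7 = 0 → [0, 4, 6, 6, 5, 0, 5, 0]
k=6: ys[6] = (5+0)%7 = 5 → [0, 4, 6, 6, 5, 0, 5, 0]
k=7: ys[7] = (0+5)%7 = 5 → [0, 4, 6, 6, 5, 0, 5, 5]
sum = 31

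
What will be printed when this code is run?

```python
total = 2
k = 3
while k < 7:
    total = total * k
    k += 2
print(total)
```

k=3: total = 2*3 = 6
k=5: total = 6*5 = 30

30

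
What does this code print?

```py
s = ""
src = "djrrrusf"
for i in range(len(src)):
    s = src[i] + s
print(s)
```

i=0: prepend 'd' → 'd'
i=1: prepend 'j' → 'jd'
i=2: prepend 'r' → 'rjd'
i=3: prepend 'r' → 'rrjd'
i=4: prepend 'r' → 'rrrjd'
i=5: prepend 'u' → 'urrrjd'
i=6: prepend 's' → 'surrrjd'
i=7: prepend 'f' → 'fsurrrjd'

fsurrrjd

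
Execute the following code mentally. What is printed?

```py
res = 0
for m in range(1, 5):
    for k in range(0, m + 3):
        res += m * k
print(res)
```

m=1,k=0: res = 0+0 = 0
m=1,k=1: res = 0+1 = 1
m=1,k=2: res = 1+2 = 3
m=1,k=3: res = 3+3 = 6
m=2,k=0: res = 6+0 = 6
m=2,k=1: res = 6+2 = 8
m=2,k=2: res = 8+4 = 12
m=2,k=3: res = 12+6 = 18
m=2,k=4: res = 18+8 = 26
m=3,k=0: res = 26+0 = 26
m=3,k=1: res = 26+3 = 29
m=3,k=2: res = 29+6 = 35
m=3,k=3: res = 35+9 = 44
m=3,k=4: res = 44+12 = 56
m=3,k=5: res = 56+15 = 71
m=4,k=0: res = 71+0 = 71
m=4,k=1: res = 71+4 = 75
m=4,k=2: res = 75+8 = 83
m=4,k=3: res = 83+12 = 95
m=4,k=4: res = 95+16 = 111
m=4,k=5: res = 111+20 = 131
m=4,k=6: res = 131+24 = 155

155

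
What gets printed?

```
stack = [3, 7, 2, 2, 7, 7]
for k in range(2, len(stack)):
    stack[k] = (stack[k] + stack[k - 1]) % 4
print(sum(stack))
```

17

k=2: stack[2] = (2+7)%4 = 1 → [3, 7, 1, 2, 7, 7]
k=3: stack[3] = (2+1)%4 = 3 → [3, 7, 1, 3, 7, 7]
k=4: stack[4] = (7+3)%4 = 2 → [3, 7, 1, 3, 2, 7]
k=5: stack[5] = (7+2)%4 = 1 → [3, 7, 1, 3, 2, 1]
sum = 17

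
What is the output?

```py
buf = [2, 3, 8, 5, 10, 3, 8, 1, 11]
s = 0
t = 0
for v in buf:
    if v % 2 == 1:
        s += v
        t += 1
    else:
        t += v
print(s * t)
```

v=2: not odd; t=2
v=3: odd, s = 0+3 = 3; t=3
v=8: not odd; t=11
v=5: odd, s = 3+5 = 8; t=12
v=10: not odd; t=22
v=3: odd, s = 8+3 = 11; t=23
v=8: not odd; t=31
v=1: odd, s = 11+1 = 12; t=32
v=11: odd, s = 12+11 = 23; t=33
s*t = 23*33 = 759

759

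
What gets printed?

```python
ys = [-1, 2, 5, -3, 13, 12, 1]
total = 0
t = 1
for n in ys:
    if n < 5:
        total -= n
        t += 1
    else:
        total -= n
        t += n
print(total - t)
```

n=-1: <5, total = 0-(-1) = 1; t=2
n=2: <5, total = 1-2 = -1; t=3
n=5: not <5, total = (-1)-5 = -6; t=8
n=-3: <5, total = (-6)-(-3) = -3; t=9
n=13: not <5, total = (-3)-13 = -16; t=22
n=12: not <5, total = (-16)-12 = -28; t=34
n=1: <5, total = (-28)-1 = -29; t=35
total-t = (-29)-35 = -64

-64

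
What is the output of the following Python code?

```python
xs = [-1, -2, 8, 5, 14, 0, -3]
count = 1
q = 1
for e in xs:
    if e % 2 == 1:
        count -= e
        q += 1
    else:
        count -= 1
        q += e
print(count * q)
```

-96

e=-1: odd, count = 1-(-1) = 2; q=2
e=-2: not odd, count = 2-1 = 1; q=0
e=8: not odd, count = 1-1 = 0; q=8
e=5: odd, count = 0-5 = -5; q=9
e=14: not odd, count = (-5)-1 = -6; q=23
e=0: not odd, count = (-6)-1 = -7; q=23
e=-3: odd, count = (-7)-(-3) = -4; q=24
count*q = (-4)*24 = -96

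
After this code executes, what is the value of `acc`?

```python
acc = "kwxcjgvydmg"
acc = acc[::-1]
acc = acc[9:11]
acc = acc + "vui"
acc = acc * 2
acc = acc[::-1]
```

'iuvkwiuvkw'

reverse → 'gmdyvgjcxwk'
slice [9:11] → 'wk'
+ 'vui' → 'wkvui'
repeat ×2 → 'wkvuiwkvui'
reverse → 'iuvkwiuvkw'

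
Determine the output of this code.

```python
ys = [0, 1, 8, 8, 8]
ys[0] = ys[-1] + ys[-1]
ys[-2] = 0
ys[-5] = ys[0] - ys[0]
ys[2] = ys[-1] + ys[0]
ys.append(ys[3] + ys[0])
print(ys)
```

[0, 1, 8, 0, 8, 0]

ys[0] = ys[-1]+ys[-1] = 8+8 = 16 → [16, 1, 8, 8, 8]
ys[-2] = 0 → [16, 1, 8, 0, 8]
ys[-5] = ys[0]-ys[0] = 16-16 = 0 → [0, 1, 8, 0, 8]
ys[2] = ys[-1]+ys[0] = 8+0 = 8 → [0, 1, 8, 0, 8]
append ys[3]+ys[0] = 0+0 = 0 → [0, 1, 8, 0, 8, 0]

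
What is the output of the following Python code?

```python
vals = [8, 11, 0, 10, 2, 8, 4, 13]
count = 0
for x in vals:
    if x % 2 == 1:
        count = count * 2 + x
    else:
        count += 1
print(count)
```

49

x=8: not odd, count = 0+1 = 1
x=11: odd, count = 1*2+11 = 13
x=0: not odd, count = 13+1 = 14
x=10: not odd, count = 14+1 = 15
x=2: not odd, count = 15+1 = 16
x=8: not odd, count = 16+1 = 17
x=4: not odd, count = 17+1 = 18
x=13: odd, count = 18*2+13 = 49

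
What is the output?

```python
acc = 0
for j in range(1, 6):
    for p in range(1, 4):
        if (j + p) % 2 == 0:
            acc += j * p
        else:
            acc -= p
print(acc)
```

34

j=1,p=1: even sum, acc = 0+1 = 1
j=1,p=2: odd sum, acc = 1-2 = -1
j=1,p=3: even sum, acc = (-1)+3 = 2
j=2,p=1: odd sum, acc = 2-1 = 1
j=2,p=2: even sum, acc = 1+4 = 5
j=2,p=3: odd sum, acc = 5-3 = 2
j=3,p=1: even sum, acc = 2+3 = 5
j=3,p=2: odd sum, acc = 5-2 = 3
j=3,p=3: even sum, acc = 3+9 = 12
j=4,p=1: odd sum, acc = 12-1 = 11
j=4,p=2: even sum, acc = 11+8 = 19
j=4,p=3: odd sum, acc = 19-3 = 16
j=5,p=1: even sum, acc = 16+5 = 21
j=5,p=2: odd sum, acc = 21-2 = 19
j=5,p=3: even sum, acc = 19+15 = 34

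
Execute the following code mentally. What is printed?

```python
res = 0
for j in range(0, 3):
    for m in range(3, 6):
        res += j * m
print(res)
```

36

j=0,m=3: res = 0+0 = 0
j=0,m=4: res = 0+0 = 0
j=0,m=5: res = 0+0 = 0
j=1,m=3: res = 0+3 = 3
j=1,m=4: res = 3+4 = 7
j=1,m=5: res = 7+5 = 12
j=2,m=3: res = 12+6 = 18
j=2,m=4: res = 18+8 = 26
j=2,m=5: res = 26+10 = 36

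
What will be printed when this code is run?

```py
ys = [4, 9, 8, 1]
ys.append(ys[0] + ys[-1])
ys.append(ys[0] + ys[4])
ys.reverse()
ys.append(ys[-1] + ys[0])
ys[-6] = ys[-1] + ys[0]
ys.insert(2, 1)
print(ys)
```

[9, 22, 1, 1, 8, 9, 4, 13]

append ys[0]+ys[-1] = 4+1 = 5 → [4, 9, 8, 1, 5]
append ys[0]+ys[4] = 4+5 = 9 → [4, 9, 8, 1, 5, 9]
reverse → [9, 5, 1, 8, 9, 4]
append ys[-1]+ys[0] = 4+9 = 13 → [9, 5, 1, 8, 9, 4, 13]
ys[-6] = ys[-1]+ys[0] = 13+9 = 22 → [9, 22, 1, 8, 9, 4, 13]
insert 1 at 2 → [9, 22, 1, 1, 8, 9, 4, 13]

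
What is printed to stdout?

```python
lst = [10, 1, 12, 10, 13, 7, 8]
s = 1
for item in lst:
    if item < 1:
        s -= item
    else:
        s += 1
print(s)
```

item=10: not <1, s = 1+1 = 2
item=1: not <1, s = 2+1 = 3
item=12: not <1, s = 3+1 = 4
item=10: not <1, s = 4+1 = 5
item=13: not <1, s = 5+1 = 6
item=7: not <1, s = 6+1 = 7
item=8: not <1, s = 7+1 = 8

8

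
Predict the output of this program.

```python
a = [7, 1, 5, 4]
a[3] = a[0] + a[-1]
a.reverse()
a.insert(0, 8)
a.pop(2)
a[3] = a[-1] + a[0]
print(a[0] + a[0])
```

a[3] = a[0]+a[-1] = 7+4 = 11 → [7, 1, 5, 11]
reverse → [11, 5, 1, 7]
insert 8 at 0 → [8, 11, 5, 1, 7]
pop(2) removes 5 → [8, 11, 1, 7]
a[3] = a[-1]+a[0] = 7+8 = 15 → [8, 11, 1, 15]
a[0]+a[0] = 8+8 = 16

16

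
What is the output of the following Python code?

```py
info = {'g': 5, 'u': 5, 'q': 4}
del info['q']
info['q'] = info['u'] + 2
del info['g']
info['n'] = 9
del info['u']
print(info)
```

{'q': 7, 'n': 9}

del 'q' → {'g': 5, 'u': 5}
info['q'] = info['u']+2 = 7 → {'g': 5, 'u': 5, 'q': 7}
del 'g' → {'u': 5, 'q': 7}
info['n'] = 9 → {'u': 5, 'q': 7, 'n': 9}
del 'u' → {'q': 7, 'n': 9}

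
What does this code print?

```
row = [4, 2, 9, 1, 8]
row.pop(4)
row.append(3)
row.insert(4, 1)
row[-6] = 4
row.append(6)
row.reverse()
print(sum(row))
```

pop(4) removes 8 → [4, 2, 9, 1]
append 3 → [4, 2, 9, 1, 3]
insert 1 at 4 → [4, 2, 9, 1, 1, 3]
row[-6] = 4 → [4, 2, 9, 1, 1, 3]
append 6 → [4, 2, 9, 1, 1, 3, 6]
reverse → [6, 3, 1, 1, 9, 2, 4]
sum = 26

26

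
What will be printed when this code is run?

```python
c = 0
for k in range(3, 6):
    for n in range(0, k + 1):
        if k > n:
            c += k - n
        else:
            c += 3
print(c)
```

k=3,n=0: 3>0, c = 0+3 = 3
k=3,n=1: 3>1, c = 3+2 = 5
k=3,n=2: 3>2, c = 5+1 = 6
k=3,n=3: not 3>3, c = 6+3 = 9
k=4,n=0: 4>0, c = 9+4 = 13
k=4,n=1: 4>1, c = 13+3 = 16
k=4,n=2: 4>2, c = 16+2 = 18
k=4,n=3: 4>3, c = 18+1 = 19
k=4,n=4: not 4>4, c = 19+3 = 22
k=5,n=0: 5>0, c = 22+5 = 27
k=5,n=1: 5>1, c = 27+4 = 31
k=5,n=2: 5>2, c = 31+3 = 34
k=5,n=3: 5>3, c = 34+2 = 36
k=5,n=4: 5>4, c = 36+1 = 37
k=5,n=5: not 5>5, c = 37+3 = 40

40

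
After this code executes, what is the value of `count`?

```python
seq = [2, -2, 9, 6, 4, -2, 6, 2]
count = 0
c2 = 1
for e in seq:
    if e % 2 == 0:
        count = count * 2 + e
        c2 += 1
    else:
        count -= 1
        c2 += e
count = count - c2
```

e=2: even, count = 0*2+2 = 2; c2=2
e=-2: even, count = 2*2+(-2) = 2; c2=3
e=9: not even, count = 2-1 = 1; c2=12
e=6: even, count = 1*2+6 = 8; c2=13
e=4: even, count = 8*2+4 = 20; c2=14
e=-2: even, count = 20*2+(-2) = 38; c2=15
e=6: even, count = 38*2+6 = 82; c2=16
e=2: even, count = 82*2+2 = 166; c2=17
count-c2 = 166-17 = 149

149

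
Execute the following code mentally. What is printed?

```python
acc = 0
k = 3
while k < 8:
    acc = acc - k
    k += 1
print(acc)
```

k=3: acc = 0-3 = -3
k=4: acc = (-3)-4 = -7
k=5: acc = (-7)-5 = -12
k=6: acc = (-12)-6 = -18
k=7: acc = (-18)-7 = -25

-25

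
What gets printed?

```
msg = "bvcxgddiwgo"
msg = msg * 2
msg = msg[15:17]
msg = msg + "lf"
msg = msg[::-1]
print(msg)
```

fldg

repeat ×2 → 'bvcxgddiwgobvcxgddiwgo'
slice [15:17] → 'gd'
+ 'lf' → 'gdlf'
reverse → 'fldg'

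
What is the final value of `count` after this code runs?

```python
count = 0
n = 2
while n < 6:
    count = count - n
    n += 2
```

n=2: count = 0-2 = -2
n=4: count = (-2)-4 = -6

-6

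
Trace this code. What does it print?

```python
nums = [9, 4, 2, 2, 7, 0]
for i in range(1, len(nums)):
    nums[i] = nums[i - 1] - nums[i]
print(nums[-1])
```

-6

i=1: nums[1] = 9-4 = 5 → [9, 5, 2, 2, 7, 0]
i=2: nums[2] = 5-2 = 3 → [9, 5, 3, 2, 7, 0]
i=3: nums[3] = 3-2 = 1 → [9, 5, 3, 1, 7, 0]
i=4: nums[4] = 1-7 = -6 → [9, 5, 3, 1, -6, 0]
i=5: nums[5] = (-6)-0 = -6 → [9, 5, 3, 1, -6, -6]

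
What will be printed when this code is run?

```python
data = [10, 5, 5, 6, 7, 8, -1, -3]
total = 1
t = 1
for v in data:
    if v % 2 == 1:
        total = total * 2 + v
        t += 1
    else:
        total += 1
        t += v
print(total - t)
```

189

v=10: not odd, total = 1+1 = 2; t=11
v=5: odd, total = 2*2+5 = 9; t=12
v=5: odd, total = 9*2+5 = 23; t=13
v=6: not odd, total = 23+1 = 24; t=19
v=7: odd, total = 24*2+7 = 55; t=20
v=8: not odd, total = 55+1 = 56; t=28
v=-1: odd, total = 56*2+(-1) = 111; t=29
v=-3: odd, total = 111*2+(-3) = 219; t=30
total-t = 219-30 = 189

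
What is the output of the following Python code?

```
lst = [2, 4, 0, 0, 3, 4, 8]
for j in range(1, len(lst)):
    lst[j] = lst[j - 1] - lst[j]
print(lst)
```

j=1: lst[1] = 2-4 = -2 → [2, -2, 0, 0, 3, 4, 8]
j=2: lst[2] = (-2)-0 = -2 → [2, -2, -2, 0, 3, 4, 8]
j=3: lst[3] = (-2)-0 = -2 → [2, -2, -2, -2, 3, 4, 8]
j=4: lst[4] = (-2)-3 = -5 → [2, -2, -2, -2, -5, 4, 8]
j=5: lst[5] = (-5)-4 = -9 → [2, -2, -2, -2, -5, -9, 8]
j=6: lst[6] = (-9)-8 = -17 → [2, -2, -2, -2, -5, -9, -17]

[2, -2, -2, -2, -5, -9, -17]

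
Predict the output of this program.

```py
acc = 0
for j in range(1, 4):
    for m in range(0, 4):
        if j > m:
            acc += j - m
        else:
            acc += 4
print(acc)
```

j=1,m=0: 1>0, acc = 0+1 = 1
j=1,m=1: not 1>1, acc = 1+4 = 5
j=1,m=2: not 1>2, acc = 5+4 = 9
j=1,m=3: not 1>3, acc = 9+4 = 13
j=2,m=0: 2>0, acc = 13+2 = 15
j=2,m=1: 2>1, acc = 15+1 = 16
j=2,m=2: not 2>2, acc = 16+4 = 20
j=2,m=3: not 2>3, acc = 20+4 = 24
j=3,m=0: 3>0, acc = 24+3 = 27
j=3,m=1: 3>1, acc = 27+2 = 29
j=3,m=2: 3>2, acc = 29+1 = 30
j=3,m=3: not 3>3, acc = 30+4 = 34

34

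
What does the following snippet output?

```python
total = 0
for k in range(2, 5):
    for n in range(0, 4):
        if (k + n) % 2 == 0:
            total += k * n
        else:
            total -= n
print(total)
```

14

k=2,n=0: even sum, total = 0+0 = 0
k=2,n=1: odd sum, total = 0-1 = -1
k=2,n=2: even sum, total = (-1)+4 = 3
k=2,n=3: odd sum, total = 3-3 = 0
k=3,n=0: odd sum, total = 0-0 = 0
k=3,n=1: even sum, total = 0+3 = 3
k=3,n=2: odd sum, total = 3-2 = 1
k=3,n=3: even sum, total = 1+9 = 10
k=4,n=0: even sum, total = 10+0 = 10
k=4,n=1: odd sum, total = 10-1 = 9
k=4,n=2: even sum, total = 9+8 = 17
k=4,n=3: odd sum, total = 17-3 = 14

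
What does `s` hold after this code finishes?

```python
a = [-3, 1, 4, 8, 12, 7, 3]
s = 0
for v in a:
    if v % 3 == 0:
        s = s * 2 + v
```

15

v=-3: %3==0, s = 0*2+(-3) = -3
v=1: not %3==0
v=4: not %3==0
v=8: not %3==0
v=12: %3==0, s = (-3)*2+12 = 6
v=7: not %3==0
v=3: %3==0, s = 6*2+3 = 15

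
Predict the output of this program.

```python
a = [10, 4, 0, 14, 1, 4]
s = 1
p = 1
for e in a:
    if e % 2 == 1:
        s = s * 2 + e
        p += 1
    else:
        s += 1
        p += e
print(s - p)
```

e=10: not odd, s = 1+1 = 2; p=11
e=4: not odd, s = 2+1 = 3; p=15
e=0: not odd, s = 3+1 = 4; p=15
e=14: not odd, s = 4+1 = 5; p=29
e=1: odd, s = 5*2+1 = 11; p=30
e=4: not odd, s = 11+1 = 12; p=34
s-p = 12-34 = -22

-22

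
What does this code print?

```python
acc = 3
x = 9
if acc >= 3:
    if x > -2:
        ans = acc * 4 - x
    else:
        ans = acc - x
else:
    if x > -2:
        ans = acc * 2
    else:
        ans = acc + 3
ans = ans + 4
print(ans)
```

7

acc=3, x=9
acc >= 3 is True; x > -2 is True
→ ans = acc * 4 - x = 3
ans = 3+4 = 7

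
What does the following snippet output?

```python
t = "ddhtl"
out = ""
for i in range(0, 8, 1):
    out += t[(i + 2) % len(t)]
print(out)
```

htlddhtl

i=0: add t[2]='h' → 'h'
i=1: add t[3]='t' → 'ht'
i=2: add t[4]='l' → 'htl'
i=3: add t[0]='d' → 'htld'
i=4: add t[1]='d' → 'htldd'
i=5: add t[2]='h' → 'htlddh'
i=6: add t[3]='t' → 'htlddht'
i=7: add t[4]='l' → 'htlddhtl'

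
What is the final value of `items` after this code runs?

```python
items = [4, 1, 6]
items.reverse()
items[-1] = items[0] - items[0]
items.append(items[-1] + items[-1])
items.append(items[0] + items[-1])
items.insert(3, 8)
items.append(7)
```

reverse → [6, 1, 4]
items[-1] = items[0]-items[0] = 6-6 = 0 → [6, 1, 0]
append items[-1]+items[-1] = 0+0 = 0 → [6, 1, 0, 0]
append items[0]+items[-1] = 6+0 = 6 → [6, 1, 0, 0, 6]
insert 8 at 3 → [6, 1, 0, 8, 0, 6]
append 7 → [6, 1, 0, 8, 0, 6, 7]

[6, 1, 0, 8, 0, 6, 7]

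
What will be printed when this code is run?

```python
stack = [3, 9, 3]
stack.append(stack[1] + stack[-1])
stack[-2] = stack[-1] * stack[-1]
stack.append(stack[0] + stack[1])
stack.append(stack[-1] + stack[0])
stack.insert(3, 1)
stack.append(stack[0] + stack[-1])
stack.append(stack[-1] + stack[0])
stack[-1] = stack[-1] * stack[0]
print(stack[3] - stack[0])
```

append stack[1]+stack[-1] = 9+3 = 12 → [3, 9, 3, 12]
stack[-2] = stack[-1]*stack[-1] = 12*12 = 144 → [3, 9, 144, 12]
append stack[0]+stack[1] = 3+9 = 12 → [3, 9, 144, 12, 12]
append stack[-1]+stack[0] = 12+3 = 15 → [3, 9, 144, 12, 12, 15]
insert 1 at 3 → [3, 9, 144, 1, 12, 12, 15]
append stack[0]+stack[-1] = 3+15 = 18 → [3, 9, 144, 1, 12, 12, 15, 18]
append stack[-1]+stack[0] = 18+3 = 21 → [3, 9, 144, 1, 12, 12, 15, 18, 21]
stack[-1] = stack[-1]*stack[0] = 21*3 = 63 → [3, 9, 144, 1, 12, 12, 15, 18, 63]
stack[3]-stack[0] = 1-3 = -2

-2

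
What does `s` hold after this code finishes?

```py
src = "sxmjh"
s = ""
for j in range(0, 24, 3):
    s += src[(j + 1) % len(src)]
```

'xhmsjxhm'

j=0: add src[1]='x' → 'x'
j=3: add src[4]='h' → 'xh'
j=6: add src[2]='m' → 'xhm'
j=9: add src[0]='s' → 'xhms'
j=12: add src[3]='j' → 'xhmsj'
j=15: add src[1]='x' → 'xhmsjx'
j=18: add src[4]='h' → 'xhmsjxh'
j=21: add src[2]='m' → 'xhmsjxhm'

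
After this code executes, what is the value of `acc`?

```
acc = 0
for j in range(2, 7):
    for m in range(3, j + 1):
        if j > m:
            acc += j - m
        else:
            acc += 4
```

j=3,m=3: not 3>3, acc = 0+4 = 4
j=4,m=3: 4>3, acc = 4+1 = 5
j=4,m=4: not 4>4, acc = 5+4 = 9
j=5,m=3: 5>3, acc = 9+2 = 11
j=5,m=4: 5>4, acc = 11+1 = 12
j=5,m=5: not 5>5, acc = 12+4 = 16
j=6,m=3: 6>3, acc = 16+3 = 19
j=6,m=4: 6>4, acc = 19+2 = 21
j=6,m=5: 6>5, acc = 21+1 = 22
j=6,m=6: not 6>6, acc = 22+4 = 26

26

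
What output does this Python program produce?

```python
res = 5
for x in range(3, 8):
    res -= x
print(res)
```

-20

x=3: res = 5-3 = 2
x=4: res = 2-4 = -2
x=5: res = (-2)-5 = -7
x=6: res = (-7)-6 = -13
x=7: res = (-13)-7 = -20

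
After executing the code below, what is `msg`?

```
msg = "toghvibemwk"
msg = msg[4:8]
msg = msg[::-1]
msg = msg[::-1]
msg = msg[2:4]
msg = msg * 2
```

'bebe'

slice [4:8] → 'vibe'
reverse → 'ebiv'
reverse → 'vibe'
slice [2:4] → 'be'
repeat ×2 → 'bebe'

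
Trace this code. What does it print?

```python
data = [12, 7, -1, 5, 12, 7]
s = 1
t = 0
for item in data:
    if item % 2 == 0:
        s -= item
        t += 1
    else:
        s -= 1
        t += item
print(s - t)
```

item=12: even, s = 1-12 = -11; t=1
item=7: not even, s = (-11)-1 = -12; t=8
item=-1: not even, s = (-12)-1 = -13; t=7
item=5: not even, s = (-13)-1 = -14; t=12
item=12: even, s = (-14)-12 = -26; t=13
item=7: not even, s = (-26)-1 = -27; t=20
s-t = (-27)-20 = -47

-47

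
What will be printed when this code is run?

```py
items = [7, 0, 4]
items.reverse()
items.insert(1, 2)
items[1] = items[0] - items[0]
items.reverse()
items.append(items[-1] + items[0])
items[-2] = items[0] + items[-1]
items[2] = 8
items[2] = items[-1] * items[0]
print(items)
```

reverse → [4, 0, 7]
insert 2 at 1 → [4, 2, 0, 7]
items[1] = items[0]-items[0] = 4-4 = 0 → [4, 0, 0, 7]
reverse → [7, 0, 0, 4]
append items[-1]+items[0] = 4+7 = 11 → [7, 0, 0, 4, 11]
items[-2] = items[0]+items[-1] = 7+11 = 18 → [7, 0, 0, 18, 11]
items[2] = 8 → [7, 0, 8, 18, 11]
items[2] = items[-1]*items[0] = 11*7 = 77 → [7, 0, 77, 18, 11]

[7, 0, 77, 18, 11]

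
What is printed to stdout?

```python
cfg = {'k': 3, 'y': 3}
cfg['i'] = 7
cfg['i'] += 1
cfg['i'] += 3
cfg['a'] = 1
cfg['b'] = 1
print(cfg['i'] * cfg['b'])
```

11

cfg['i'] = 7 → {'k': 3, 'y': 3, 'i': 7}
cfg['i'] = 7+1 = 8 → {'k': 3, 'y': 3, 'i': 8}
cfg['i'] = 8+3 = 11 → {'k': 3, 'y': 3, 'i': 11}
cfg['a'] = 1 → {'k': 3, 'y': 3, 'i': 11, 'a': 1}
cfg['b'] = 1 → {'k': 3, 'y': 3, 'i': 11, 'a': 1, 'b': 1}
cfg['i']*cfg['b'] = 11*1 = 11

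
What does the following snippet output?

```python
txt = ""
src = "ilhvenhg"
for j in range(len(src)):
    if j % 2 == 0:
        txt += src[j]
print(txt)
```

j=0: add 'i' → 'i'
j=1: skip
j=2: add 'h' → 'ih'
j=3: skip
j=4: add 'e' → 'ihe'
j=5: skip
j=6: add 'h' → 'iheh'
j=7: skip

iheh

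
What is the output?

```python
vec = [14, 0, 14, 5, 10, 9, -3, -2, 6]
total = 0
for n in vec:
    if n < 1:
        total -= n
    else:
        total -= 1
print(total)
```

-1

n=14: not <1, total = 0-1 = -1
n=0: <1, total = (-1)-0 = -1
n=14: not <1, total = (-1)-1 = -2
n=5: not <1, total = (-2)-1 = -3
n=10: not <1, total = (-3)-1 = -4
n=9: not <1, total = (-4)-1 = -5
n=-3: <1, total = (-5)-(-3) = -2
n=-2: <1, total = (-2)-(-2) = 0
n=6: not <1, total = 0-1 = -1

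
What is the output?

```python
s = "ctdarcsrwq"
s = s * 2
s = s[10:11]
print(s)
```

repeat ×2 → 'ctdarcsrwqctdarcsrwq'
slice [10:11] → 'c'

c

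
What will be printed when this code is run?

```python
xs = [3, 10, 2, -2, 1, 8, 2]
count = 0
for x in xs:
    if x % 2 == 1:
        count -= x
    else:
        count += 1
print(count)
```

x=3: odd, count = 0-3 = -3
x=10: not odd, count = (-3)+1 = -2
x=2: not odd, count = (-2)+1 = -1
x=-2: not odd, count = (-1)+1 = 0
x=1: odd, count = 0-1 = -1
x=8: not odd, count = (-1)+1 = 0
x=2: not odd, count = 0+1 = 1

1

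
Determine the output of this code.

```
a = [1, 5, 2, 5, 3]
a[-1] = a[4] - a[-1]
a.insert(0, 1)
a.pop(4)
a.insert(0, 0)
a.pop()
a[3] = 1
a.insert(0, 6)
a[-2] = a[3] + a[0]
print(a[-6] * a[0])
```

36

a[-1] = a[4]-a[-1] = 3-3 = 0 → [1, 5, 2, 5, 0]
insert 1 at 0 → [1, 1, 5, 2, 5, 0]
pop(4) removes 5 → [1, 1, 5, 2, 0]
insert 0 at 0 → [0, 1, 1, 5, 2, 0]
pop() removes 0 → [0, 1, 1, 5, 2]
a[3] = 1 → [0, 1, 1, 1, 2]
insert 6 at 0 → [6, 0, 1, 1, 1, 2]
a[-2] = a[3]+a[0] = 1+6 = 7 → [6, 0, 1, 1, 7, 2]
a[-6]*a[0] = 6*6 = 36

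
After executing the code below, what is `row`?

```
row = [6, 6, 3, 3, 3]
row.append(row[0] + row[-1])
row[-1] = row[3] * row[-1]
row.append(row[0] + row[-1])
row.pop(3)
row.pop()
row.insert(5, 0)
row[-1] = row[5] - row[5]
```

append row[0]+row[-1] = 6+3 = 9 → [6, 6, 3, 3, 3, 9]
row[-1] = row[3]*row[-1] = 3*9 = 27 → [6, 6, 3, 3, 3, 27]
append row[0]+row[-1] = 6+27 = 33 → [6, 6, 3, 3, 3, 27, 33]
pop(3) removes 3 → [6, 6, 3, 3, 27, 33]
pop() removes 33 → [6, 6, 3, 3, 27]
insert 0 at 5 → [6, 6, 3, 3, 27, 0]
row[-1] = row[5]-row[5] = 0-0 = 0 → [6, 6, 3, 3, 27, 0]

[6, 6, 3, 3, 27, 0]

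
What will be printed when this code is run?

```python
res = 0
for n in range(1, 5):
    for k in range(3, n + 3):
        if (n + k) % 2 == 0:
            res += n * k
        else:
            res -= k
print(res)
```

n=1,k=3: even sum, res = 0+3 = 3
n=2,k=3: odd sum, res = 3-3 = 0
n=2,k=4: even sum, res = 0+8 = 8
n=3,k=3: even sum, res = 8+9 = 17
n=3,k=4: odd sum, res = 17-4 = 13
n=3,k=5: even sum, res = 13+15 = 28
n=4,k=3: odd sum, res = 28-3 = 25
n=4,k=4: even sum, res = 25+16 = 41
n=4,k=5: odd sum, res = 41-5 = 36
n=4,k=6: even sum, res = 36+24 = 60

60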